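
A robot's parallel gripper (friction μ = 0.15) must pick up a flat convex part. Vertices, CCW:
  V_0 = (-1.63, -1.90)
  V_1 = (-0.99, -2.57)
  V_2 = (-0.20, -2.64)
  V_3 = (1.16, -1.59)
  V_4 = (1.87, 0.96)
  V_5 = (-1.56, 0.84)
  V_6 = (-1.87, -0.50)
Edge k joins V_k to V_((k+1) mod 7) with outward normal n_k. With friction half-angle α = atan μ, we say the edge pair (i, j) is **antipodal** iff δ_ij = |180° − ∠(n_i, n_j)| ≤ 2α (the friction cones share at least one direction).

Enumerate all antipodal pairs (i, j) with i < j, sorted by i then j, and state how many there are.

α = atan 0.15 = 8.53°;  2α = 17.06°
n_0 = (-0.7231, -0.6907)
n_1 = (-0.0883, -0.9961)
n_2 = (+0.6111, -0.7915)
n_3 = (+0.9634, -0.2682)
n_4 = (-0.0350, +0.9994)
n_5 = (-0.9743, +0.2254)
n_6 = (-0.9856, -0.1690)
  (0,1): δ = 138.75°  ·
  (0,2): δ = 96.02°  ·
  (0,3): δ = 59.25°  ·
  (0,4): δ = 48.32°  ·
  (0,5): δ = 123.29°  ·
  (0,6): δ = 146.04°  ·
  (1,2): δ = 137.27°  ·
  (1,3): δ = 100.50°  ·
  (1,4): δ = 7.07°  ✓
  (1,5): δ = 82.04°  ·
  (1,6): δ = 104.79°  ·
  (2,3): δ = 143.23°  ·
  (2,4): δ = 35.67°  ·
  (2,5): δ = 39.30°  ·
  (2,6): δ = 62.06°  ·
  (3,4): δ = 72.44°  ·
  (3,5): δ = 2.53°  ✓
  (3,6): δ = 25.29°  ·
  (4,5): δ = 105.03°  ·
  (4,6): δ = 82.28°  ·
  (5,6): δ = 157.25°  ·
antipodal pairs: 2

count = 2; pairs: (1,4), (3,5)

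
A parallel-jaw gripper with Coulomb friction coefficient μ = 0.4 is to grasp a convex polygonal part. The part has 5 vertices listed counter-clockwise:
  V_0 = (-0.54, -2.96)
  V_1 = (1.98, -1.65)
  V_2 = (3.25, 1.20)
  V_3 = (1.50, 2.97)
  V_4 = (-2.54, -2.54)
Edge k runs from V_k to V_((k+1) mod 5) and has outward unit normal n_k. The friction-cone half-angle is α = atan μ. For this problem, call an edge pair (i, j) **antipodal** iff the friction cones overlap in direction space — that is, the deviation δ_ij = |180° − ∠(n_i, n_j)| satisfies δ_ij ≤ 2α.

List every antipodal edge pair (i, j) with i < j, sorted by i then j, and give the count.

α = atan 0.4 = 21.80°;  2α = 43.60°
n_0 = (+0.4612, -0.8873)
n_1 = (+0.9134, -0.4070)
n_2 = (+0.7111, +0.7031)
n_3 = (-0.8065, +0.5913)
n_4 = (-0.2055, -0.9787)
  (0,1): δ = 141.49°  ·
  (0,2): δ = 72.79°  ·
  (0,3): δ = 26.28°  ✓
  (0,4): δ = 140.67°  ·
  (1,2): δ = 111.31°  ·
  (1,3): δ = 12.23°  ✓
  (1,4): δ = 102.16°  ·
  (2,3): δ = 80.92°  ·
  (2,4): δ = 33.47°  ✓
  (3,4): δ = 65.61°  ·
antipodal pairs: 3

count = 3; pairs: (0,3), (1,3), (2,4)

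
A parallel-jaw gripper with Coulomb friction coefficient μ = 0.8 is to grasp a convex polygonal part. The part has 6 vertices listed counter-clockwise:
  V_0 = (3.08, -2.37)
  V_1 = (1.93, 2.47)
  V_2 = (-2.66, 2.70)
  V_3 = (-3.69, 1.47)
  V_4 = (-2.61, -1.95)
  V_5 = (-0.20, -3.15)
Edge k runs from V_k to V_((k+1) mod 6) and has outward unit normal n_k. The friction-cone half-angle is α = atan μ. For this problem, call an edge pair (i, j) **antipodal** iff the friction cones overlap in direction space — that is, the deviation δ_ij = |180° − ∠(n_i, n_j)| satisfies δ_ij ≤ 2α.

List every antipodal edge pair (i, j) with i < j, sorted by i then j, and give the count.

count = 8; pairs: (0,2), (0,3), (0,4), (1,3), (1,4), (1,5), (2,4), (2,5)

α = atan 0.8 = 38.66°;  2α = 77.32°
n_0 = (+0.9729, +0.2312)
n_1 = (+0.0500, +0.9987)
n_2 = (-0.7667, +0.6420)
n_3 = (-0.9536, -0.3011)
n_4 = (-0.4457, -0.8952)
n_5 = (+0.2314, -0.9729)
  (0,1): δ = 106.23°  ·
  (0,2): δ = 53.31°  ✓
  (0,3): δ = 4.16°  ✓
  (0,4): δ = 50.16°  ✓
  (0,5): δ = 90.01°  ·
  (1,2): δ = 127.07°  ·
  (1,3): δ = 69.61°  ✓
  (1,4): δ = 23.60°  ✓
  (1,5): δ = 16.25°  ✓
  (2,3): δ = 122.53°  ·
  (2,4): δ = 76.53°  ✓
  (2,5): δ = 36.68°  ✓
  (3,4): δ = 134.00°  ·
  (3,5): δ = 94.15°  ·
  (4,5): δ = 140.15°  ·
antipodal pairs: 8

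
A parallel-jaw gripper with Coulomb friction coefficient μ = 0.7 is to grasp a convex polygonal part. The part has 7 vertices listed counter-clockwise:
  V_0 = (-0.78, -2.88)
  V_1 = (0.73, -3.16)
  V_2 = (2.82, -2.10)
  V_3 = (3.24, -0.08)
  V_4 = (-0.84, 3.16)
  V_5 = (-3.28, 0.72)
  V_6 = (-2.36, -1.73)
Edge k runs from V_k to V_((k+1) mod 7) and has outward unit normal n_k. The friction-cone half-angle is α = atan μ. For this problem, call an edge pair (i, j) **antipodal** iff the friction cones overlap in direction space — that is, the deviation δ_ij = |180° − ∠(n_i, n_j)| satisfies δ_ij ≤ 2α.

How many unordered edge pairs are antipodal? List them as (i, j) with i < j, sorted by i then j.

count = 9; pairs: (0,3), (0,4), (1,3), (1,4), (2,4), (2,5), (2,6), (3,5), (3,6)

α = atan 0.7 = 34.99°;  2α = 69.98°
n_0 = (-0.1823, -0.9832)
n_1 = (+0.4523, -0.8919)
n_2 = (+0.9791, -0.2036)
n_3 = (+0.6219, +0.7831)
n_4 = (-0.7071, +0.7071)
n_5 = (-0.9362, -0.3515)
n_6 = (-0.5885, -0.8085)
  (0,1): δ = 142.60°  ·
  (0,2): δ = 91.24°  ·
  (0,3): δ = 27.95°  ✓
  (0,4): δ = 55.51°  ✓
  (0,5): δ = 121.09°  ·
  (0,6): δ = 154.46°  ·
  (1,2): δ = 128.64°  ·
  (1,3): δ = 65.35°  ✓
  (1,4): δ = 18.11°  ✓
  (1,5): δ = 83.69°  ·
  (1,6): δ = 117.06°  ·
  (2,3): δ = 116.71°  ·
  (2,4): δ = 33.25°  ✓
  (2,5): δ = 32.33°  ✓
  (2,6): δ = 65.70°  ✓
  (3,4): δ = 96.55°  ·
  (3,5): δ = 30.96°  ✓
  (3,6): δ = 2.40°  ✓
  (4,5): δ = 114.42°  ·
  (4,6): δ = 81.05°  ·
  (5,6): δ = 146.63°  ·
antipodal pairs: 9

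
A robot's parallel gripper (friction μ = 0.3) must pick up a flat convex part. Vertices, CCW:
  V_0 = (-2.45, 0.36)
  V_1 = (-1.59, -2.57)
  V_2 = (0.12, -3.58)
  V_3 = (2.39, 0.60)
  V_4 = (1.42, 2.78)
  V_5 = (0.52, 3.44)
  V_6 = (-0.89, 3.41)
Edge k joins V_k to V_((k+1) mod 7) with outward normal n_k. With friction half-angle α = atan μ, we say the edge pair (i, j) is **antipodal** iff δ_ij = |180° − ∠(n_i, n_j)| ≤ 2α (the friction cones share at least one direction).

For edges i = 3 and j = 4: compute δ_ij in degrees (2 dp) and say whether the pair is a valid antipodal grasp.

δ = 150.24°, invalid

α = atan 0.3 = 16.70°;  2α = 33.40°
edge 3: e_3 = (-0.97, +2.18);  n_3 = (+0.9136, +0.4065)
edge 4: e_4 = (-0.90, +0.66);  n_4 = (+0.5914, +0.8064)
∠(n_3, n_4) = 29.76°
δ = |180° − 29.76°| = 150.24°
150.24° > 2α = 33.40°  →  invalid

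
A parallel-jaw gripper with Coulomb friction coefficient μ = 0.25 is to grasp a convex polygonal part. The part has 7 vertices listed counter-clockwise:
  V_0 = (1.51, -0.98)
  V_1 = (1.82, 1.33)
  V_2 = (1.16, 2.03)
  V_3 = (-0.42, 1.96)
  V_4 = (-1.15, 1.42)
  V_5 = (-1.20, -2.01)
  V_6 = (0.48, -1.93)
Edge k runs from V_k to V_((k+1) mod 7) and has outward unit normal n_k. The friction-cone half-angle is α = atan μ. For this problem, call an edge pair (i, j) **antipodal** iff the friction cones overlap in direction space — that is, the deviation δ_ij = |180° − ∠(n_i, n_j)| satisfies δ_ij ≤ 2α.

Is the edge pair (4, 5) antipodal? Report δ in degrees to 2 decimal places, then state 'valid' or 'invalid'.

δ = 86.44°, invalid

α = atan 0.25 = 14.04°;  2α = 28.07°
edge 4: e_4 = (-0.05, -3.43);  n_4 = (-0.9999, +0.0146)
edge 5: e_5 = (+1.68, +0.08);  n_5 = (+0.0476, -0.9989)
∠(n_4, n_5) = 93.56°
δ = |180° − 93.56°| = 86.44°
86.44° > 2α = 28.07°  →  invalid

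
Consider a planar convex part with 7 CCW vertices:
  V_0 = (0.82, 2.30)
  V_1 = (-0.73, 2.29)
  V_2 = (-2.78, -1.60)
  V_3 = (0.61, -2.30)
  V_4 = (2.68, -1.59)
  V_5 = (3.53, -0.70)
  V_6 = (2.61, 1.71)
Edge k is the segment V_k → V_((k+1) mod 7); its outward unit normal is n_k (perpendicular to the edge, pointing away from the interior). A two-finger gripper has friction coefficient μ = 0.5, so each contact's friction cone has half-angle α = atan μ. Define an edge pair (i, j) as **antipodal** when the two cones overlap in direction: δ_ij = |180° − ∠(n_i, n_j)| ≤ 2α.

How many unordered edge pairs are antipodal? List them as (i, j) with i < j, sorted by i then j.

count = 8; pairs: (0,2), (0,3), (0,4), (1,3), (1,4), (1,5), (2,6), (3,6)

α = atan 0.5 = 26.57°;  2α = 53.13°
n_0 = (-0.0065, +1.0000)
n_1 = (-0.8847, +0.4662)
n_2 = (-0.2022, -0.9793)
n_3 = (+0.3244, -0.9459)
n_4 = (+0.7232, -0.6907)
n_5 = (+0.9342, +0.3566)
n_6 = (+0.3130, +0.9497)
  (0,1): δ = 118.16°  ·
  (0,2): δ = 12.04°  ✓
  (0,3): δ = 18.56°  ✓
  (0,4): δ = 45.95°  ✓
  (0,5): δ = 110.52°  ·
  (0,6): δ = 161.39°  ·
  (1,2): δ = 73.88°  ·
  (1,3): δ = 43.28°  ✓
  (1,4): δ = 15.89°  ✓
  (1,5): δ = 48.68°  ✓
  (1,6): δ = 99.55°  ·
  (2,3): δ = 149.40°  ·
  (2,4): δ = 122.02°  ·
  (2,5): δ = 57.44°  ·
  (2,6): δ = 6.58°  ✓
  (3,4): δ = 152.61°  ·
  (3,5): δ = 88.04°  ·
  (3,6): δ = 37.17°  ✓
  (4,5): δ = 115.42°  ·
  (4,6): δ = 64.56°  ·
  (5,6): δ = 129.14°  ·
antipodal pairs: 8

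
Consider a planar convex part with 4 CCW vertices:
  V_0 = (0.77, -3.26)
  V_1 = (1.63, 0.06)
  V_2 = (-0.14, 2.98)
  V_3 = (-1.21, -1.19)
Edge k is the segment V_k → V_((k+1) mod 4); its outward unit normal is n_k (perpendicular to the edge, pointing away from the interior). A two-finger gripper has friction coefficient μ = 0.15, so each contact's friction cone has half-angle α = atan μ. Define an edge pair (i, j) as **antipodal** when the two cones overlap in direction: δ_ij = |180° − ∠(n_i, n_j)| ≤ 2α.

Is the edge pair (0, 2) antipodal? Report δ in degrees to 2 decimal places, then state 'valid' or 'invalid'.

α = atan 0.15 = 8.53°;  2α = 17.06°
edge 0: e_0 = (+0.86, +3.32);  n_0 = (+0.9680, -0.2508)
edge 2: e_2 = (-1.07, -4.17);  n_2 = (-0.9686, +0.2485)
∠(n_0, n_2) = 179.87°
δ = |180° − 179.87°| = 0.13°
0.13° ≤ 2α = 17.06°  →  valid

δ = 0.13°, valid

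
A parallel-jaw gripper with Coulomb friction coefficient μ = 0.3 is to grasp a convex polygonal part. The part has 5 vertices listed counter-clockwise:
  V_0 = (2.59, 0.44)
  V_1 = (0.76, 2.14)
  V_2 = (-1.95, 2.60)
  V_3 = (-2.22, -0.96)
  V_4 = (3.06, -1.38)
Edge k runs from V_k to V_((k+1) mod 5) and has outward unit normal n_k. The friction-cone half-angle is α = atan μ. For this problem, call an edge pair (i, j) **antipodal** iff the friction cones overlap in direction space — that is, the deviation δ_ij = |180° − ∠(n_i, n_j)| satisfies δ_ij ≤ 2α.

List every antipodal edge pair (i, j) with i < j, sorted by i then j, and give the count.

α = atan 0.3 = 16.70°;  2α = 33.40°
n_0 = (+0.6806, +0.7327)
n_1 = (+0.1673, +0.9859)
n_2 = (-0.9971, +0.0756)
n_3 = (-0.0793, -0.9969)
n_4 = (+0.9682, +0.2500)
  (0,1): δ = 146.74°  ·
  (0,2): δ = 51.45°  ·
  (0,3): δ = 38.34°  ·
  (0,4): δ = 147.37°  ·
  (1,2): δ = 84.70°  ·
  (1,3): δ = 5.09°  ✓
  (1,4): δ = 114.11°  ·
  (2,3): δ = 90.21°  ·
  (2,4): δ = 18.82°  ✓
  (3,4): δ = 70.97°  ·
antipodal pairs: 2

count = 2; pairs: (1,3), (2,4)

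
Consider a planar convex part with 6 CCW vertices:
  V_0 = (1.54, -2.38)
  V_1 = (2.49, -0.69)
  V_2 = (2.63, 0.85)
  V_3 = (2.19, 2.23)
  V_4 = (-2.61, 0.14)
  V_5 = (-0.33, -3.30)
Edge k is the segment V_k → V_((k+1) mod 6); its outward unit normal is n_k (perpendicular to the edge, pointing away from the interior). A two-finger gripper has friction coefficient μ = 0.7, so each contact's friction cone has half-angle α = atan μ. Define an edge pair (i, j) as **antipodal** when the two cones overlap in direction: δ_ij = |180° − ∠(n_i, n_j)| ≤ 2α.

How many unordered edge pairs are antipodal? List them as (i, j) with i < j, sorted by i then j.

α = atan 0.7 = 34.99°;  2α = 69.98°
n_0 = (+0.8717, -0.4900)
n_1 = (+0.9959, -0.0905)
n_2 = (+0.9527, +0.3038)
n_3 = (-0.3992, +0.9169)
n_4 = (-0.8335, -0.5525)
n_5 = (+0.4414, -0.8973)
  (0,1): δ = 155.85°  ·
  (0,2): δ = 132.97°  ·
  (0,3): δ = 37.13°  ✓
  (0,4): δ = 62.88°  ✓
  (0,5): δ = 145.54°  ·
  (1,2): δ = 157.12°  ·
  (1,3): δ = 61.28°  ✓
  (1,4): δ = 38.73°  ✓
  (1,5): δ = 121.39°  ·
  (2,3): δ = 84.16°  ·
  (2,4): δ = 15.85°  ✓
  (2,5): δ = 98.51°  ·
  (3,4): δ = 79.99°  ·
  (3,5): δ = 2.67°  ✓
  (4,5): δ = 97.34°  ·
antipodal pairs: 6

count = 6; pairs: (0,3), (0,4), (1,3), (1,4), (2,4), (3,5)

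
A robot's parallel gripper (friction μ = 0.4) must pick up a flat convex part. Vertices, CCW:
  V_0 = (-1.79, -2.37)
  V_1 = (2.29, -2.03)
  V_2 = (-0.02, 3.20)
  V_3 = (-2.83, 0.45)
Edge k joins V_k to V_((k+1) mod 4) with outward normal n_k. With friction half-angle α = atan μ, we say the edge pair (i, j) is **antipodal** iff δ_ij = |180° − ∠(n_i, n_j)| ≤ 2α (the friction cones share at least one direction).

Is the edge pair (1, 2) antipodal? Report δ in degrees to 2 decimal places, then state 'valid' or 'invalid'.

δ = 69.45°, invalid

α = atan 0.4 = 21.80°;  2α = 43.60°
edge 1: e_1 = (-2.31, +5.23);  n_1 = (+0.9147, +0.4040)
edge 2: e_2 = (-2.81, -2.75);  n_2 = (-0.6994, +0.7147)
∠(n_1, n_2) = 110.55°
δ = |180° − 110.55°| = 69.45°
69.45° > 2α = 43.60°  →  invalid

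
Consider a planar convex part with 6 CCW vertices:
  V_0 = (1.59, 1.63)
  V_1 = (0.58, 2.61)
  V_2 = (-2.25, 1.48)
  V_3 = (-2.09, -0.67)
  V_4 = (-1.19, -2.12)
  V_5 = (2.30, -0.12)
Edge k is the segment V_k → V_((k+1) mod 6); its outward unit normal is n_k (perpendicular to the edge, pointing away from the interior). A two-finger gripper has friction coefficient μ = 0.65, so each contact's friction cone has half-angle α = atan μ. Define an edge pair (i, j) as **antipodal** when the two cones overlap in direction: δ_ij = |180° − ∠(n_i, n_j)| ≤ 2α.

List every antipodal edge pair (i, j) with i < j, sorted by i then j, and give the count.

count = 6; pairs: (0,2), (0,3), (1,4), (2,4), (2,5), (3,5)

α = atan 0.65 = 33.02°;  2α = 66.05°
n_0 = (+0.6964, +0.7177)
n_1 = (-0.3708, +0.9287)
n_2 = (-0.9972, -0.0742)
n_3 = (-0.8496, -0.5274)
n_4 = (+0.4972, -0.8676)
n_5 = (+0.9266, +0.3760)
  (0,1): δ = 114.10°  ·
  (0,2): δ = 41.61°  ✓
  (0,3): δ = 14.04°  ✓
  (0,4): δ = 73.95°  ·
  (0,5): δ = 156.22°  ·
  (1,2): δ = 107.51°  ·
  (1,3): δ = 79.94°  ·
  (1,4): δ = 8.05°  ✓
  (1,5): δ = 90.32°  ·
  (2,3): δ = 152.43°  ·
  (2,4): δ = 64.44°  ✓
  (2,5): δ = 17.83°  ✓
  (3,4): δ = 92.01°  ·
  (3,5): δ = 9.74°  ✓
  (4,5): δ = 97.73°  ·
antipodal pairs: 6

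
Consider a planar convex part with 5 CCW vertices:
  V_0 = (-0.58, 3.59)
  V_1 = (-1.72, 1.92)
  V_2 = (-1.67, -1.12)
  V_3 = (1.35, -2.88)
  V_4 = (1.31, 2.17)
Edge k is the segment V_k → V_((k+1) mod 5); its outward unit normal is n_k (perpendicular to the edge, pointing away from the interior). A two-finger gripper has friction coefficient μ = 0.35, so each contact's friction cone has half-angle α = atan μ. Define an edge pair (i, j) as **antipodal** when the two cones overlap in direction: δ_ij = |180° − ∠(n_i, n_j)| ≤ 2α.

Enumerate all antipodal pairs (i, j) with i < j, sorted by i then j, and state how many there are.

count = 3; pairs: (0,3), (1,3), (2,4)

α = atan 0.35 = 19.29°;  2α = 38.58°
n_0 = (-0.8259, +0.5638)
n_1 = (-0.9999, -0.0164)
n_2 = (-0.5035, -0.8640)
n_3 = (+1.0000, +0.0079)
n_4 = (+0.6007, +0.7995)
  (0,1): δ = 144.74°  ·
  (0,2): δ = 85.91°  ·
  (0,3): δ = 34.77°  ✓
  (0,4): δ = 87.40°  ·
  (1,2): δ = 121.18°  ·
  (1,3): δ = 0.49°  ✓
  (1,4): δ = 52.14°  ·
  (2,3): δ = 59.31°  ·
  (2,4): δ = 6.69°  ✓
  (3,4): δ = 127.37°  ·
antipodal pairs: 3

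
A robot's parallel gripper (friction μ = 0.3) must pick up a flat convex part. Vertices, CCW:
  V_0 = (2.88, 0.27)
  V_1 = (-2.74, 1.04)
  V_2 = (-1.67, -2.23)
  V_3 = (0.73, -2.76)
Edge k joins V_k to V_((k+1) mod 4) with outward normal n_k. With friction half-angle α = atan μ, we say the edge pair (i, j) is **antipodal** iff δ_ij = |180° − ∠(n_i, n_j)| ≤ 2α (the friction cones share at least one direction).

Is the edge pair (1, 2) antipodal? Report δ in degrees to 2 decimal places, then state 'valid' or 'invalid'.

δ = 120.57°, invalid

α = atan 0.3 = 16.70°;  2α = 33.40°
edge 1: e_1 = (+1.07, -3.27);  n_1 = (-0.9504, -0.3110)
edge 2: e_2 = (+2.40, -0.53);  n_2 = (-0.2156, -0.9765)
∠(n_1, n_2) = 59.43°
δ = |180° − 59.43°| = 120.57°
120.57° > 2α = 33.40°  →  invalid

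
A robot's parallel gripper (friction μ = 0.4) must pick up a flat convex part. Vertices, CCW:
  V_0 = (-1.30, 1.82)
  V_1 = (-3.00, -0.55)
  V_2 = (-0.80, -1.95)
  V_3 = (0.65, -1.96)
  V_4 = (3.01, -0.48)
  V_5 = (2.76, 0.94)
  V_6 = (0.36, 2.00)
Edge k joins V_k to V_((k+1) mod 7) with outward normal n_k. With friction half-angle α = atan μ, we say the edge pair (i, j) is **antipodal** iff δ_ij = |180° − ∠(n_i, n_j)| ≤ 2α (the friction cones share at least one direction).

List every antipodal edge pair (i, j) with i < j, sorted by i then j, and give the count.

α = atan 0.4 = 21.80°;  2α = 43.60°
n_0 = (-0.8126, +0.5829)
n_1 = (-0.5369, -0.8437)
n_2 = (-0.0069, -1.0000)
n_3 = (+0.5313, -0.8472)
n_4 = (+0.9849, +0.1734)
n_5 = (+0.4040, +0.9148)
n_6 = (-0.1078, +0.9942)
  (0,1): δ = 86.82°  ·
  (0,2): δ = 54.74°  ·
  (0,3): δ = 22.26°  ✓
  (0,4): δ = 45.64°  ·
  (0,5): δ = 101.82°  ·
  (0,6): δ = 131.84°  ·
  (1,2): δ = 147.92°  ·
  (1,3): δ = 115.44°  ·
  (1,4): δ = 47.54°  ·
  (1,5): δ = 8.64°  ✓
  (1,6): δ = 38.66°  ✓
  (2,3): δ = 147.51°  ·
  (2,4): δ = 79.62°  ·
  (2,5): δ = 23.43°  ✓
  (2,6): δ = 6.58°  ✓
  (3,4): δ = 112.11°  ·
  (3,5): δ = 55.92°  ·
  (3,6): δ = 25.90°  ✓
  (4,5): δ = 123.81°  ·
  (4,6): δ = 93.80°  ·
  (5,6): δ = 149.98°  ·
antipodal pairs: 6

count = 6; pairs: (0,3), (1,5), (1,6), (2,5), (2,6), (3,6)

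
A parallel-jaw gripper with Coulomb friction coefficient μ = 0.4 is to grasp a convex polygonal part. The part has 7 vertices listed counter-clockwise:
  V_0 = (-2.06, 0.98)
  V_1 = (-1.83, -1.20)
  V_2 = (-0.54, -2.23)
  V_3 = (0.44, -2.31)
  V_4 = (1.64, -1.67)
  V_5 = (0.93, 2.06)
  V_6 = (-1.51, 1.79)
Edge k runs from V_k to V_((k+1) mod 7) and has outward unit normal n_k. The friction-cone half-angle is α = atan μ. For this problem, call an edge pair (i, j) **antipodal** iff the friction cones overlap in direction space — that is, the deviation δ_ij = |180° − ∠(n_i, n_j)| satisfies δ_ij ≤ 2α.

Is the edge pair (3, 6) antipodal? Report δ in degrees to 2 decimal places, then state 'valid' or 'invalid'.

α = atan 0.4 = 21.80°;  2α = 43.60°
edge 3: e_3 = (+1.20, +0.64);  n_3 = (+0.4706, -0.8824)
edge 6: e_6 = (-0.55, -0.81);  n_6 = (-0.8273, +0.5618)
∠(n_3, n_6) = 152.25°
δ = |180° − 152.25°| = 27.75°
27.75° ≤ 2α = 43.60°  →  valid

δ = 27.75°, valid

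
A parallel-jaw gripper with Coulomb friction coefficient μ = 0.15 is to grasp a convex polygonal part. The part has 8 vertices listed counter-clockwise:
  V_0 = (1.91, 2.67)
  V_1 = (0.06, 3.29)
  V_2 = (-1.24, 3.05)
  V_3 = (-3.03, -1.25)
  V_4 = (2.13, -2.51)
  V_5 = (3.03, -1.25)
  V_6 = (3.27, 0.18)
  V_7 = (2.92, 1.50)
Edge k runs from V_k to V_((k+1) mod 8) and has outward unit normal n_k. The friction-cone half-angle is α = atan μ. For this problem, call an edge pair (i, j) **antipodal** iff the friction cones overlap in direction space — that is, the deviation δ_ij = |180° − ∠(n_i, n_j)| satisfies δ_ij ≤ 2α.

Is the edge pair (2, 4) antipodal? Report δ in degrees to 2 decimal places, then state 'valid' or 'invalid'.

α = atan 0.15 = 8.53°;  2α = 17.06°
edge 2: e_2 = (-1.79, -4.30);  n_2 = (-0.9232, +0.3843)
edge 4: e_4 = (+0.90, +1.26);  n_4 = (+0.8137, -0.5812)
∠(n_2, n_4) = 167.06°
δ = |180° − 167.06°| = 12.94°
12.94° ≤ 2α = 17.06°  →  valid

δ = 12.94°, valid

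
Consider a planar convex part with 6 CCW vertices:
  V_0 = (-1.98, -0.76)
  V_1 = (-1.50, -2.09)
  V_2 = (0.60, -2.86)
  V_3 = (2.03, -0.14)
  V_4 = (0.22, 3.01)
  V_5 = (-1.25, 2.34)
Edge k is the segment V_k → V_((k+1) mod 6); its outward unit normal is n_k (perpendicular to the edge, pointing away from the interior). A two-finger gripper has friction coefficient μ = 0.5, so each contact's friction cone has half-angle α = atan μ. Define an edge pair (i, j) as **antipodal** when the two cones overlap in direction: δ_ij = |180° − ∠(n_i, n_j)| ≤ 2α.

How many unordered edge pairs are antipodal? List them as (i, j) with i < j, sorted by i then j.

count = 7; pairs: (0,2), (0,3), (1,3), (1,4), (2,4), (2,5), (3,5)

α = atan 0.5 = 26.57°;  2α = 53.13°
n_0 = (-0.9406, -0.3395)
n_1 = (-0.3443, -0.9389)
n_2 = (+0.8851, -0.4653)
n_3 = (+0.8671, +0.4982)
n_4 = (-0.4147, +0.9099)
n_5 = (-0.9734, +0.2292)
  (0,1): δ = 129.98°  ·
  (0,2): δ = 47.58°  ✓
  (0,3): δ = 10.04°  ✓
  (0,4): δ = 94.66°  ·
  (0,5): δ = 146.90°  ·
  (1,2): δ = 97.60°  ·
  (1,3): δ = 39.98°  ✓
  (1,4): δ = 44.64°  ✓
  (1,5): δ = 96.89°  ·
  (2,3): δ = 122.39°  ·
  (2,4): δ = 37.76°  ✓
  (2,5): δ = 14.48°  ✓
  (3,4): δ = 95.38°  ·
  (3,5): δ = 43.13°  ✓
  (4,5): δ = 127.75°  ·
antipodal pairs: 7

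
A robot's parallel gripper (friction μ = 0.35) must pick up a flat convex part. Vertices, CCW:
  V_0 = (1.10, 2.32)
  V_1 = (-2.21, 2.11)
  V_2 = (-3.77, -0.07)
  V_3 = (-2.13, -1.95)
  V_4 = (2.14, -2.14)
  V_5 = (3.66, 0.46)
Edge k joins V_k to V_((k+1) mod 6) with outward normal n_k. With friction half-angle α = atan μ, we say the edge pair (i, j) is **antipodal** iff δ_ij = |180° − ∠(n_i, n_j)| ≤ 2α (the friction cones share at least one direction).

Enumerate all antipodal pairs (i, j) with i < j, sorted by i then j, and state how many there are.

α = atan 0.35 = 19.29°;  2α = 38.58°
n_0 = (-0.0633, +0.9980)
n_1 = (-0.8132, +0.5819)
n_2 = (-0.7536, -0.6574)
n_3 = (-0.0445, -0.9990)
n_4 = (+0.8633, -0.5047)
n_5 = (+0.5878, +0.8090)
  (0,1): δ = 129.22°  ·
  (0,2): δ = 52.53°  ·
  (0,3): δ = 6.18°  ✓
  (0,4): δ = 56.06°  ·
  (0,5): δ = 140.37°  ·
  (1,2): δ = 103.31°  ·
  (1,3): δ = 56.96°  ·
  (1,4): δ = 5.28°  ✓
  (1,5): δ = 89.59°  ·
  (2,3): δ = 133.65°  ·
  (2,4): δ = 71.41°  ·
  (2,5): δ = 12.90°  ✓
  (3,4): δ = 117.76°  ·
  (3,5): δ = 33.45°  ✓
  (4,5): δ = 95.69°  ·
antipodal pairs: 4

count = 4; pairs: (0,3), (1,4), (2,5), (3,5)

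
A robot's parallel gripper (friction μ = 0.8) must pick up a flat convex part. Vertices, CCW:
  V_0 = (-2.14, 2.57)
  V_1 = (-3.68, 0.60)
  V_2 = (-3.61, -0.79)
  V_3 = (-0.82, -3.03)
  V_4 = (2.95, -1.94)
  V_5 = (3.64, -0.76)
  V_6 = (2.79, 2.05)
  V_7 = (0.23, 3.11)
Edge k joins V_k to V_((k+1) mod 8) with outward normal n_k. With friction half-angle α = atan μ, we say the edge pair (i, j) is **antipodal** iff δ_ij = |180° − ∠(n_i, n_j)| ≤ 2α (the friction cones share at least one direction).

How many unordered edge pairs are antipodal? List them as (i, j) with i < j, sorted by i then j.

count = 13; pairs: (0,3), (0,4), (0,5), (1,3), (1,4), (1,5), (1,6), (2,5), (2,6), (2,7), (3,6), (3,7), (4,7)

α = atan 0.8 = 38.66°;  2α = 77.32°
n_0 = (-0.7878, +0.6159)
n_1 = (-0.9987, -0.0503)
n_2 = (-0.6261, -0.7798)
n_3 = (+0.2777, -0.9607)
n_4 = (+0.8632, -0.5048)
n_5 = (+0.9572, +0.2895)
n_6 = (+0.3826, +0.9239)
n_7 = (-0.2222, +0.9750)
  (0,1): δ = 139.10°  ·
  (0,2): δ = 90.74°  ·
  (0,3): δ = 35.86°  ✓
  (0,4): δ = 7.70°  ✓
  (0,5): δ = 54.85°  ✓
  (0,6): δ = 105.52°  ·
  (0,7): δ = 140.85°  ·
  (1,2): δ = 131.64°  ·
  (1,3): δ = 76.76°  ✓
  (1,4): δ = 33.20°  ✓
  (1,5): δ = 13.95°  ✓
  (1,6): δ = 64.62°  ✓
  (1,7): δ = 99.95°  ·
  (2,3): δ = 125.11°  ·
  (2,4): δ = 81.56°  ·
  (2,5): δ = 34.41°  ✓
  (2,6): δ = 16.27°  ✓
  (2,7): δ = 51.60°  ✓
  (3,4): δ = 136.44°  ·
  (3,5): δ = 89.30°  ·
  (3,6): δ = 38.62°  ✓
  (3,7): δ = 3.29°  ✓
  (4,5): δ = 132.85°  ·
  (4,6): δ = 82.18°  ·
  (4,7): δ = 46.85°  ✓
  (5,6): δ = 129.32°  ·
  (5,7): δ = 93.99°  ·
  (6,7): δ = 144.67°  ·
antipodal pairs: 13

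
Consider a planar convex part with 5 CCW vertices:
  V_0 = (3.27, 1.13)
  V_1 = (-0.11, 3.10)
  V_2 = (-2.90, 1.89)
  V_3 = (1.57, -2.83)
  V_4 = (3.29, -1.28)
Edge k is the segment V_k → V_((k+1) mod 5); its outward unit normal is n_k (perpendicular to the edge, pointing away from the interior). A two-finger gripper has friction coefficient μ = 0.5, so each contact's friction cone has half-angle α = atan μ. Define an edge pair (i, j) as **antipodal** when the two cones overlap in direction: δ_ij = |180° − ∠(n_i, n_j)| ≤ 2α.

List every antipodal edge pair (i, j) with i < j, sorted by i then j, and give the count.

count = 3; pairs: (0,2), (1,3), (2,4)

α = atan 0.5 = 26.57°;  2α = 53.13°
n_0 = (+0.5036, +0.8640)
n_1 = (-0.3979, +0.9174)
n_2 = (-0.7261, -0.6876)
n_3 = (+0.6694, -0.7429)
n_4 = (+1.0000, +0.0083)
  (0,1): δ = 126.32°  ·
  (0,2): δ = 16.32°  ✓
  (0,3): δ = 72.26°  ·
  (0,4): δ = 120.71°  ·
  (1,2): δ = 70.00°  ·
  (1,3): δ = 18.58°  ✓
  (1,4): δ = 67.03°  ·
  (2,3): δ = 91.42°  ·
  (2,4): δ = 42.97°  ✓
  (3,4): δ = 131.55°  ·
antipodal pairs: 3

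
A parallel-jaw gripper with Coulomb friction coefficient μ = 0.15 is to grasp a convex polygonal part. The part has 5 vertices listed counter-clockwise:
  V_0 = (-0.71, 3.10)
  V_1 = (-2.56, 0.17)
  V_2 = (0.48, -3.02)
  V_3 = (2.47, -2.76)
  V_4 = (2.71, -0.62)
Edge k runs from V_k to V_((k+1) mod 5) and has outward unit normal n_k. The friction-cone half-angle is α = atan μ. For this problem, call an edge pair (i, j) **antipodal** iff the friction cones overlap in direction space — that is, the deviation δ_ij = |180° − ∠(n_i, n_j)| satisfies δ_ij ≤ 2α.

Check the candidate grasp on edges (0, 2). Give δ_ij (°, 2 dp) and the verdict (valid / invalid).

δ = 50.29°, invalid

α = atan 0.15 = 8.53°;  2α = 17.06°
edge 0: e_0 = (-1.85, -2.93);  n_0 = (-0.8456, +0.5339)
edge 2: e_2 = (+1.99, +0.26);  n_2 = (+0.1296, -0.9916)
∠(n_0, n_2) = 129.71°
δ = |180° − 129.71°| = 50.29°
50.29° > 2α = 17.06°  →  invalid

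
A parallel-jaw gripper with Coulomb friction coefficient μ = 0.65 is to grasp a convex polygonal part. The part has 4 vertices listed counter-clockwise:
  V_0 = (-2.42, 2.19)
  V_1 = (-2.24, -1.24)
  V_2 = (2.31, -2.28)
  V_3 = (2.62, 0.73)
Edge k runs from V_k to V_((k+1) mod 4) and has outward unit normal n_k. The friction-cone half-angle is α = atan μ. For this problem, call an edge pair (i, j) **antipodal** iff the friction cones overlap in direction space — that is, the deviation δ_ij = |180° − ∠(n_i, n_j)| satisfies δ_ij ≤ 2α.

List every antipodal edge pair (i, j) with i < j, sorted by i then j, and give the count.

count = 2; pairs: (0,2), (1,3)

α = atan 0.65 = 33.02°;  2α = 66.05°
n_0 = (-0.9986, -0.0524)
n_1 = (-0.2228, -0.9749)
n_2 = (+0.9947, -0.1024)
n_3 = (+0.2782, +0.9605)
  (0,1): δ = 105.88°  ·
  (0,2): δ = 8.88°  ✓
  (0,3): δ = 70.84°  ·
  (1,2): δ = 83.01°  ·
  (1,3): δ = 3.28°  ✓
  (2,3): δ = 100.28°  ·
antipodal pairs: 2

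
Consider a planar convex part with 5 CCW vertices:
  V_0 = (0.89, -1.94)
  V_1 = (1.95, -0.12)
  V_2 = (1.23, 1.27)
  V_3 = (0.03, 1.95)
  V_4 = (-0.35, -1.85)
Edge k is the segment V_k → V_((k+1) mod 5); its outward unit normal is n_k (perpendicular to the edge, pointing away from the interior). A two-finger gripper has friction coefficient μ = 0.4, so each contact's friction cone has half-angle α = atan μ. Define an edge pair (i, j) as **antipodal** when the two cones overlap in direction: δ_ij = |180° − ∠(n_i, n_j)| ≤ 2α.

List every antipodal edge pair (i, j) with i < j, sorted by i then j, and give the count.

count = 3; pairs: (0,3), (1,3), (2,4)

α = atan 0.4 = 21.80°;  2α = 43.60°
n_0 = (+0.8641, -0.5033)
n_1 = (+0.8879, +0.4599)
n_2 = (+0.4930, +0.8700)
n_3 = (-0.9950, +0.0995)
n_4 = (-0.0724, -0.9974)
  (0,1): δ = 122.40°  ·
  (0,2): δ = 89.32°  ·
  (0,3): δ = 24.51°  ✓
  (0,4): δ = 116.07°  ·
  (1,2): δ = 146.92°  ·
  (1,3): δ = 33.09°  ✓
  (1,4): δ = 58.47°  ·
  (2,3): δ = 66.17°  ·
  (2,4): δ = 25.39°  ✓
  (3,4): δ = 88.44°  ·
antipodal pairs: 3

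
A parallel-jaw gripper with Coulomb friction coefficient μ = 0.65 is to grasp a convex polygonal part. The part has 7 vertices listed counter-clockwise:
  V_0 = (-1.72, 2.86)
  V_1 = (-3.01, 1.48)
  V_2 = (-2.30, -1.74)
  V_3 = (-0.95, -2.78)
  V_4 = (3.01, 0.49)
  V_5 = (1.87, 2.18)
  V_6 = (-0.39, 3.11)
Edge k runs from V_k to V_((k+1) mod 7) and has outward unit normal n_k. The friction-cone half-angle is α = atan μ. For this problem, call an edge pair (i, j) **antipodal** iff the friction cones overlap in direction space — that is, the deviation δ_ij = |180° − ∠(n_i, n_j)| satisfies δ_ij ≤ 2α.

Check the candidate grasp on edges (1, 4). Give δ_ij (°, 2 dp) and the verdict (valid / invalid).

δ = 21.57°, valid

α = atan 0.65 = 33.02°;  2α = 66.05°
edge 1: e_1 = (+0.71, -3.22);  n_1 = (-0.9765, -0.2153)
edge 4: e_4 = (-1.14, +1.69);  n_4 = (+0.8290, +0.5592)
∠(n_1, n_4) = 158.43°
δ = |180° − 158.43°| = 21.57°
21.57° ≤ 2α = 66.05°  →  valid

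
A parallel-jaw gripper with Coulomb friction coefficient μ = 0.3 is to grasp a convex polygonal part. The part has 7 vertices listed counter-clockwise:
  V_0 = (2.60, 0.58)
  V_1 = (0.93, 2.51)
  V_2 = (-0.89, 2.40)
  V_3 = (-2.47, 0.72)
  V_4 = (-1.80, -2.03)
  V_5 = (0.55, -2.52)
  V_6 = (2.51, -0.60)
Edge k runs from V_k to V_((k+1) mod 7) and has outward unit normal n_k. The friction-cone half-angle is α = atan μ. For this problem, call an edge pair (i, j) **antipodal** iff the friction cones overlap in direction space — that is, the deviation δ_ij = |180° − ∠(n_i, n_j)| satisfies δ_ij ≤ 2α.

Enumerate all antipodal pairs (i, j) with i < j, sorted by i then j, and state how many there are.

α = atan 0.3 = 16.70°;  2α = 33.40°
n_0 = (+0.7562, +0.6543)
n_1 = (-0.0603, +0.9982)
n_2 = (-0.7285, +0.6851)
n_3 = (-0.9716, -0.2367)
n_4 = (-0.2041, -0.9789)
n_5 = (+0.6998, -0.7144)
n_6 = (+0.9971, -0.0761)
  (0,1): δ = 127.41°  ·
  (0,2): δ = 84.11°  ·
  (0,3): δ = 27.18°  ✓
  (0,4): δ = 37.35°  ·
  (0,5): δ = 93.54°  ·
  (0,6): δ = 134.77°  ·
  (1,2): δ = 136.70°  ·
  (1,3): δ = 79.77°  ·
  (1,4): δ = 15.24°  ✓
  (1,5): δ = 40.95°  ·
  (1,6): δ = 82.18°  ·
  (2,3): δ = 123.06°  ·
  (2,4): δ = 58.54°  ·
  (2,5): δ = 2.35°  ✓
  (2,6): δ = 38.88°  ·
  (3,4): δ = 115.47°  ·
  (3,5): δ = 59.28°  ·
  (3,6): δ = 18.05°  ✓
  (4,5): δ = 123.81°  ·
  (4,6): δ = 82.58°  ·
  (5,6): δ = 138.77°  ·
antipodal pairs: 4

count = 4; pairs: (0,3), (1,4), (2,5), (3,6)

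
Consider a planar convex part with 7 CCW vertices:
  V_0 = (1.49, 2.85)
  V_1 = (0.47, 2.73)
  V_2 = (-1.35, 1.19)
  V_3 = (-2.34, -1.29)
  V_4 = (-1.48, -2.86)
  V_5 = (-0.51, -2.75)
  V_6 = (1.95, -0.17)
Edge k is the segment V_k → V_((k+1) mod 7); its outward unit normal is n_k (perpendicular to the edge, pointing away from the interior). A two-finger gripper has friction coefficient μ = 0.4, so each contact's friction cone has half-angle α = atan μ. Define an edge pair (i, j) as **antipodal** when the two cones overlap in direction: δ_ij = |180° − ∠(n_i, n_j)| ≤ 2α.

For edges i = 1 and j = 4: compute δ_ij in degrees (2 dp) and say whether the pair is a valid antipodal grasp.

α = atan 0.4 = 21.80°;  2α = 43.60°
edge 1: e_1 = (-1.82, -1.54);  n_1 = (-0.6459, +0.7634)
edge 4: e_4 = (+0.97, +0.11);  n_4 = (+0.1127, -0.9936)
∠(n_1, n_4) = 146.23°
δ = |180° − 146.23°| = 33.77°
33.77° ≤ 2α = 43.60°  →  valid

δ = 33.77°, valid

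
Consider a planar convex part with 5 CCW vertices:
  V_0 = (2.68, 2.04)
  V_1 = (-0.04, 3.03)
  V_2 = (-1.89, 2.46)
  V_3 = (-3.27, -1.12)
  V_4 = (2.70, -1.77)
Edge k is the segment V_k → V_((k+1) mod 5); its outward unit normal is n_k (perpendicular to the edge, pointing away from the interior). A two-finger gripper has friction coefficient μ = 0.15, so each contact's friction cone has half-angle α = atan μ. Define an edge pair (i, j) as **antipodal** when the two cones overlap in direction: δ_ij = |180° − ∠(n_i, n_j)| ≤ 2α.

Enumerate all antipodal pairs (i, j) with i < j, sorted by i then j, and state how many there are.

count = 1; pairs: (0,3)

α = atan 0.15 = 8.53°;  2α = 17.06°
n_0 = (+0.3420, +0.9397)
n_1 = (-0.2944, +0.9557)
n_2 = (-0.9331, +0.3597)
n_3 = (-0.1082, -0.9941)
n_4 = (+1.0000, +0.0052)
  (0,1): δ = 142.88°  ·
  (0,2): δ = 91.08°  ·
  (0,3): δ = 13.79°  ✓
  (0,4): δ = 110.30°  ·
  (1,2): δ = 128.20°  ·
  (1,3): δ = 23.34°  ·
  (1,4): δ = 73.18°  ·
  (2,3): δ = 75.13°  ·
  (2,4): δ = 21.38°  ·
  (3,4): δ = 83.49°  ·
antipodal pairs: 1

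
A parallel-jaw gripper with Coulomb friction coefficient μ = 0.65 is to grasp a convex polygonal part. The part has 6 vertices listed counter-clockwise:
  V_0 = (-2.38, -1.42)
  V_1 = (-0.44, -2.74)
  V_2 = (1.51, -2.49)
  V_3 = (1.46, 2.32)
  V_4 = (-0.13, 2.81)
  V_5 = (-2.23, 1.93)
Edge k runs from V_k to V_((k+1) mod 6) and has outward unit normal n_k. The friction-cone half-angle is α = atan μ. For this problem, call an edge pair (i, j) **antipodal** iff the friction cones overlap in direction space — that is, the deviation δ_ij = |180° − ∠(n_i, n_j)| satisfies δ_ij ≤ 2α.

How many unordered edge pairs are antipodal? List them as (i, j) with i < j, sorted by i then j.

count = 6; pairs: (0,2), (0,3), (0,4), (1,3), (1,4), (2,5)

α = atan 0.65 = 33.02°;  2α = 66.05°
n_0 = (-0.5625, -0.8268)
n_1 = (+0.1272, -0.9919)
n_2 = (+0.9999, +0.0104)
n_3 = (+0.2945, +0.9556)
n_4 = (-0.3865, +0.9223)
n_5 = (-0.9990, +0.0447)
  (0,1): δ = 138.46°  ·
  (0,2): δ = 55.17°  ✓
  (0,3): δ = 17.10°  ✓
  (0,4): δ = 56.97°  ✓
  (0,5): δ = 121.67°  ·
  (1,2): δ = 96.71°  ·
  (1,3): δ = 24.43°  ✓
  (1,4): δ = 15.43°  ✓
  (1,5): δ = 80.13°  ·
  (2,3): δ = 107.72°  ·
  (2,4): δ = 67.86°  ·
  (2,5): δ = 3.16°  ✓
  (3,4): δ = 140.14°  ·
  (3,5): δ = 75.44°  ·
  (4,5): δ = 115.30°  ·
antipodal pairs: 6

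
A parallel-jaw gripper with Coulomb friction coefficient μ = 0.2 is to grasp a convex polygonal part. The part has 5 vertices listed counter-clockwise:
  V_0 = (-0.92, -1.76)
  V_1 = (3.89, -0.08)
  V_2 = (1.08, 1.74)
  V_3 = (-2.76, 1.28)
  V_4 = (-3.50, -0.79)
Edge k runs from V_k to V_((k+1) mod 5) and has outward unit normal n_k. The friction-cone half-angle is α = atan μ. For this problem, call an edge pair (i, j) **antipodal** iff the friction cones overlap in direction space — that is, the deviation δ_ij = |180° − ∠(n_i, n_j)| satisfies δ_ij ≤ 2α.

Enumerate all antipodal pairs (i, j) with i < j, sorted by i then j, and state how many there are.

count = 2; pairs: (0,2), (1,4)

α = atan 0.2 = 11.31°;  2α = 22.62°
n_0 = (+0.3297, -0.9441)
n_1 = (+0.5436, +0.8393)
n_2 = (-0.1189, +0.9929)
n_3 = (-0.9416, +0.3366)
n_4 = (-0.3519, -0.9360)
  (0,1): δ = 52.18°  ·
  (0,2): δ = 12.42°  ✓
  (0,3): δ = 51.08°  ·
  (0,4): δ = 140.14°  ·
  (1,2): δ = 140.24°  ·
  (1,3): δ = 76.74°  ·
  (1,4): δ = 12.33°  ✓
  (2,3): δ = 116.50°  ·
  (2,4): δ = 27.44°  ·
  (3,4): δ = 90.93°  ·
antipodal pairs: 2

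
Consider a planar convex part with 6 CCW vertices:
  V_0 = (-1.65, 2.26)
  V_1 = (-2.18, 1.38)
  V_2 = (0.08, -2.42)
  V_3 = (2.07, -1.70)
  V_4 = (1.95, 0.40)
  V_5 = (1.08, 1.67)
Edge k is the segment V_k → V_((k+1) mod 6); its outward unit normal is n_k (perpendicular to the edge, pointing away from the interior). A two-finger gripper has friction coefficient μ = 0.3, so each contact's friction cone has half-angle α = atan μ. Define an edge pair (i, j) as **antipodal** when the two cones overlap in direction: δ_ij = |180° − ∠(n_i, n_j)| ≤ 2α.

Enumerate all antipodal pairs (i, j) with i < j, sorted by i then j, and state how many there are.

α = atan 0.3 = 16.70°;  2α = 33.40°
n_0 = (-0.8566, +0.5159)
n_1 = (-0.8595, -0.5112)
n_2 = (+0.3402, -0.9403)
n_3 = (+0.9984, +0.0570)
n_4 = (+0.8250, +0.5651)
n_5 = (+0.2112, +0.9774)
  (0,1): δ = 118.20°  ·
  (0,2): δ = 39.05°  ·
  (0,3): δ = 34.33°  ·
  (0,4): δ = 65.47°  ·
  (0,5): δ = 108.86°  ·
  (1,2): δ = 100.85°  ·
  (1,3): δ = 27.47°  ✓
  (1,4): δ = 3.67°  ✓
  (1,5): δ = 47.06°  ·
  (2,3): δ = 106.62°  ·
  (2,4): δ = 75.48°  ·
  (2,5): δ = 32.09°  ✓
  (3,4): δ = 148.86°  ·
  (3,5): δ = 105.47°  ·
  (4,5): δ = 136.61°  ·
antipodal pairs: 3

count = 3; pairs: (1,3), (1,4), (2,5)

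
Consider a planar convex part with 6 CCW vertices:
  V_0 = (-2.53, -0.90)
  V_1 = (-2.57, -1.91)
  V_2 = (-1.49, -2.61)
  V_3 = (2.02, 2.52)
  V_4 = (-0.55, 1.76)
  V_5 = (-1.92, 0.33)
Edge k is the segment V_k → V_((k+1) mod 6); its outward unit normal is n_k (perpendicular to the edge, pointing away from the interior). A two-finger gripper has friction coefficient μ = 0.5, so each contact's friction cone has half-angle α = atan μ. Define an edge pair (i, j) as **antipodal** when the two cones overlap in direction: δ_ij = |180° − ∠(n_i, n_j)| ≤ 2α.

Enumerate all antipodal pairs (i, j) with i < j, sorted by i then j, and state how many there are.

count = 5; pairs: (0,2), (1,3), (2,3), (2,4), (2,5)

α = atan 0.5 = 26.57°;  2α = 53.13°
n_0 = (-0.9992, +0.0396)
n_1 = (-0.5439, -0.8392)
n_2 = (+0.8253, -0.5647)
n_3 = (-0.2836, +0.9589)
n_4 = (-0.7221, +0.6918)
n_5 = (-0.8959, +0.4443)
  (0,1): δ = 120.68°  ·
  (0,2): δ = 32.11°  ✓
  (0,3): δ = 108.74°  ·
  (0,4): δ = 138.50°  ·
  (0,5): δ = 155.89°  ·
  (1,2): δ = 91.43°  ·
  (1,3): δ = 49.42°  ✓
  (1,4): δ = 79.18°  ·
  (1,5): δ = 96.57°  ·
  (2,3): δ = 39.15°  ✓
  (2,4): δ = 9.39°  ✓
  (2,5): δ = 8.00°  ✓
  (3,4): δ = 150.25°  ·
  (3,5): δ = 132.85°  ·
  (4,5): δ = 162.61°  ·
antipodal pairs: 5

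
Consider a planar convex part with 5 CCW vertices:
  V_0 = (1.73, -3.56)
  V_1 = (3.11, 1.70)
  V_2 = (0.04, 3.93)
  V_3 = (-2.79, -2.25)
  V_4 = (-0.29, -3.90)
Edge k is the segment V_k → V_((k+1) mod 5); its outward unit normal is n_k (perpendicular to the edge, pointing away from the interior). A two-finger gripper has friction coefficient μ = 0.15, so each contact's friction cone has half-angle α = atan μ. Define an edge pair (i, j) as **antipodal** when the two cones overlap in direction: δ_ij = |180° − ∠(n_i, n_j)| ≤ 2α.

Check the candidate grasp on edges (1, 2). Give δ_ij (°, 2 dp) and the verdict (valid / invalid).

δ = 78.61°, invalid

α = atan 0.15 = 8.53°;  2α = 17.06°
edge 1: e_1 = (-3.07, +2.23);  n_1 = (+0.5877, +0.8091)
edge 2: e_2 = (-2.83, -6.18);  n_2 = (-0.9092, +0.4164)
∠(n_1, n_2) = 101.39°
δ = |180° − 101.39°| = 78.61°
78.61° > 2α = 17.06°  →  invalid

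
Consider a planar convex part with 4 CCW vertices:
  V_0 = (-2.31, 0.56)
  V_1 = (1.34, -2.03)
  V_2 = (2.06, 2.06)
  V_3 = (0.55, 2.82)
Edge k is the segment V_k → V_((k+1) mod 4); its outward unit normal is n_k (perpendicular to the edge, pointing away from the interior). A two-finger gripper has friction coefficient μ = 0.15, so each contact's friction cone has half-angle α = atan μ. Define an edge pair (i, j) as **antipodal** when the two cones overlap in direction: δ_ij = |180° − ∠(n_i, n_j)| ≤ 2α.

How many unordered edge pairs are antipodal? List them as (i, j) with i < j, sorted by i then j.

α = atan 0.15 = 8.53°;  2α = 17.06°
n_0 = (-0.5787, -0.8155)
n_1 = (+0.9849, -0.1734)
n_2 = (+0.4496, +0.8932)
n_3 = (-0.6200, +0.7846)
  (0,1): δ = 64.62°  ·
  (0,2): δ = 8.64°  ✓
  (0,3): δ = 73.68°  ·
  (1,2): δ = 106.73°  ·
  (1,3): δ = 41.70°  ·
  (2,3): δ = 114.97°  ·
antipodal pairs: 1

count = 1; pairs: (0,2)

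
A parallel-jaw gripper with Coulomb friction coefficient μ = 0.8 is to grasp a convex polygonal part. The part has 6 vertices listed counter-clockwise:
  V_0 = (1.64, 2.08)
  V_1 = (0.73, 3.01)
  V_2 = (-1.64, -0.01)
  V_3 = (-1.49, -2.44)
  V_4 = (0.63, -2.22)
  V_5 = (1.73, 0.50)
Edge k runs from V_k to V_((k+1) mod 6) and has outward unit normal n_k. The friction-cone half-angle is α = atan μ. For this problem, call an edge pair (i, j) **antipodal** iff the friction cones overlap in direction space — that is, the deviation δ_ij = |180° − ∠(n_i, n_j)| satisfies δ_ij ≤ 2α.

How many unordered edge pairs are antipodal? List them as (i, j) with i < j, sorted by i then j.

α = atan 0.8 = 38.66°;  2α = 77.32°
n_0 = (+0.7148, +0.6994)
n_1 = (-0.7867, +0.6174)
n_2 = (-0.9981, -0.0616)
n_3 = (+0.1032, -0.9947)
n_4 = (+0.9271, -0.3749)
n_5 = (+0.9984, +0.0569)
  (0,1): δ = 82.50°  ·
  (0,2): δ = 40.84°  ✓
  (0,3): δ = 51.55°  ✓
  (0,4): δ = 113.60°  ·
  (0,5): δ = 138.88°  ·
  (1,2): δ = 138.34°  ·
  (1,3): δ = 45.95°  ✓
  (1,4): δ = 16.10°  ✓
  (1,5): δ = 41.38°  ✓
  (2,3): δ = 87.61°  ·
  (2,4): δ = 25.55°  ✓
  (2,5): δ = 0.27°  ✓
  (3,4): δ = 117.94°  ·
  (3,5): δ = 92.66°  ·
  (4,5): δ = 154.72°  ·
antipodal pairs: 7

count = 7; pairs: (0,2), (0,3), (1,3), (1,4), (1,5), (2,4), (2,5)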